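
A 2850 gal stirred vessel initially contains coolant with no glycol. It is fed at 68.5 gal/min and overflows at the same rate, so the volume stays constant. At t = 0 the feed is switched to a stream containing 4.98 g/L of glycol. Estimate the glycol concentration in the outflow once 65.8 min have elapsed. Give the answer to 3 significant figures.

3.96 g/L

Unsteady species balance (constant V, well mixed): V dC/dt = Q(C_in − C).
So dC/dt = (C_in − C)/τ with τ = V/Q = 2850/68.5 = 41.606 min.
Integrating: C(t) = C_in + (C₀ − C_in) e^(−t/τ).
C(65.8) = 4.98 + (0 − 4.98)·e^(−65.8/41.606) = 4.98 + (-4.9800)·0.20566 = 3.9558 g/L.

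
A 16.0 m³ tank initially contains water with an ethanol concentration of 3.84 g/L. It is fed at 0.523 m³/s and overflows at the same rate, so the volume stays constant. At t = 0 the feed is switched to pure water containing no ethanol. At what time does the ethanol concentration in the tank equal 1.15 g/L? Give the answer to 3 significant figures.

36.9 s

Species balance: V dC/dt = Q(C_in − C) ⇒ τ = V/Q = 30.593 s.
C(t) = C_in + (C₀ − C_in) e^(−t/τ). Set C = 1.15 and solve for t:
e^(−t/τ) = (C − C_in)/(C₀ − C_in) = (1.15 − 0)/(3.84 − 0) = 0.29948
t = −τ ln(…) = 30.593 × 1.2057 = 36.886 s.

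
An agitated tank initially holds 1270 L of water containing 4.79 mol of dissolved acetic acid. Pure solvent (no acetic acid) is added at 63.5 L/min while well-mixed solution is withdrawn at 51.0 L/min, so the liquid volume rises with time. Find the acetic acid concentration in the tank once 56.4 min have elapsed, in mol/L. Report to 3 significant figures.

0.000400 mol/L

Total volume: dV/dt = Q_in − Q_out = 12.500 L/min, so V(t) = 1270 + 12.500 t and V(56.4) = 1975.0 L.
Solute balance: dm/dt = 0 − Q_out C = −Q_out m/V(t).
Separate: dm/m = −Q_out dt/V(t) ⇒ ln(m/m₀) = −(Q_out/(Q_in−Q_out)) ln(V/V₀).
m = m₀ (V₀/V)^(Q_out/(Q_in−Q_out)) = 4.79 × (1270/1975.0)^(4.0800) = 0.79057 mol.
C = m/V = 0.79057/1975.0 = 0.00040029 mol/L.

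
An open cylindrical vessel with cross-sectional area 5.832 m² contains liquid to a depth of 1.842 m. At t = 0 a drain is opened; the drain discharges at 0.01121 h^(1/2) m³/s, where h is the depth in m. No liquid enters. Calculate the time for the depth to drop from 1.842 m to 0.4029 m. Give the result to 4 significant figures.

751.7 s

Unsteady balance on liquid volume: A dh/dt = −0.01121 √h.
This is separable: 2 d(√h)/dt = −0.01121/A, so √h = √h₀ − (0.01121/(2A)) t.
t = 2A(√h₀ − √h)/0.01121 = 2·5.832·(√1.842 − √0.4029)/0.01121
  = 11.6640 × (1.35720 − 0.634744) / 0.01121 = 751.718 s.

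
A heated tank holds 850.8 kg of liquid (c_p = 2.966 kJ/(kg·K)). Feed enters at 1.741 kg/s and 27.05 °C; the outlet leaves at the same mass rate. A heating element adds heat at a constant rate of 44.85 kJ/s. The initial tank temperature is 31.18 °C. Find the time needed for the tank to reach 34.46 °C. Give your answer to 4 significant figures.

622.1 s

Energy balance: M c_p dT/dt = ṁ c_p (T_in − T) + 44.85.
τ = M/ṁ = 488.685 s; T_ss = T_in + Q̇/(ṁ c_p) = 35.7355 °C.
T(t) = T_ss + (T₀ − T_ss) e^(−t/τ). Set T = 34.46:
e^(−t/τ) = (34.46 − 35.7355)/(31.18 − 35.7355) = 0.279984
t = −488.685 · ln(0.279984) = 622.107 s.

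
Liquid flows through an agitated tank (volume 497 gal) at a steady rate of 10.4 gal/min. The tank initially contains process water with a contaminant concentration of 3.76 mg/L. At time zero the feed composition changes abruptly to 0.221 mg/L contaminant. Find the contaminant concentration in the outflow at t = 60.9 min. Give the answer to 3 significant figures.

Unsteady species balance (constant V, well mixed): V dC/dt = Q(C_in − C).
Time constant τ = V/Q = 497/10.4 = 47.788 min.
C approaches C_in exponentially: C(t) = C_in + (C₀ − C_in) e^(−t/τ).
C(60.9) = 0.221 + (3.76 − 0.221)·e^(−60.9/47.788) = 0.221 + (3.5390)·0.27961 = 1.2105 mg/L.

1.21 mg/L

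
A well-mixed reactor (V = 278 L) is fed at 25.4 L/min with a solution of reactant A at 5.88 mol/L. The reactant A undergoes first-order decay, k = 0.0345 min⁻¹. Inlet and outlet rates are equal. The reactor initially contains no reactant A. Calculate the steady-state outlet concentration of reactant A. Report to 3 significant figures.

4.27 mol/L

V dC/dt = Q(C_in − C) − k V C.
At steady state: 0 = Q C_in − (Q + kV) C_ss, so C_ss = Q C_in/(Q + kV).
C_ss = 25.4·5.88/(25.4 + 0.0345·278) = 149.35/34.991 = 4.2683 mol/L.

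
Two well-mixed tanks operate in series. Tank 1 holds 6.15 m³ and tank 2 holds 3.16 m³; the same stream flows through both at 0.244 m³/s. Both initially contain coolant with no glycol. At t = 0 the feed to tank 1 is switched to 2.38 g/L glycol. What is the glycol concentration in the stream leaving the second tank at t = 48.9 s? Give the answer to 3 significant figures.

Species balance on tank i: dCᵢ/dt = (Cᵢ₋₁ − Cᵢ)/τᵢ with τᵢ = Vᵢ/Q.
τ₁ = 6.15/0.244 = 25.205 s; τ₂ = 3.16/0.244 = 12.951 s.
Solving the cascade with C₁(0)=C₂(0)=0 gives C₂(t) = C_in[1 − (τ₁ e^(−t/τ₁) − τ₂ e^(−t/τ₂))/(τ₁ − τ₂)].
At t = 48.9: e^(−t/τ₁) = 0.14369, e^(−t/τ₂) = 0.022918.
C₂ = 2.38·[1 − (25.205·0.14369 − 12.951·0.022918)/(12.254)] = 2.38·0.72867 = 1.7342 g/L.

1.73 g/L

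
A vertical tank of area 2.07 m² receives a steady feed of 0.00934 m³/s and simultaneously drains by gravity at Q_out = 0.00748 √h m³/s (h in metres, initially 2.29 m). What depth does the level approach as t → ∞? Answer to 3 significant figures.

1.56 m

A dh/dt = Q_in − 0.00748 √h. Steady state requires inflow = outflow:
Q_in = 0.00748 √h_ss ⇒ √h_ss = 0.00934/0.00748 = 1.2487.
h_ss = 1.2487² = 1.5592 m. (Since h₀ = 2.29 m > h_ss, the level will fall toward this value.)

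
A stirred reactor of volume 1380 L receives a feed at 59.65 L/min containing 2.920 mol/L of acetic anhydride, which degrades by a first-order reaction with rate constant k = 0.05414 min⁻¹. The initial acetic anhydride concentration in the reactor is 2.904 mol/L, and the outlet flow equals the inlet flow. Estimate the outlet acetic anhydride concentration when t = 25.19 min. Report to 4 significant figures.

1.435 mol/L

V dC/dt = Q(C_in − C) − k V C.
This is linear with rate a = Q/V + k = 0.0973646 min⁻¹.
C_ss = Q C_in/(Q + kV) = 1.29632 mol/L; C(t) = C_ss + (C₀ − C_ss) e^(−a t).
C(25.19) = 1.29632 + (1.60768)·e^(−0.0973646·25.19) = 1.29632 + (1.60768)·0.0860682 = 1.43469 mol/L.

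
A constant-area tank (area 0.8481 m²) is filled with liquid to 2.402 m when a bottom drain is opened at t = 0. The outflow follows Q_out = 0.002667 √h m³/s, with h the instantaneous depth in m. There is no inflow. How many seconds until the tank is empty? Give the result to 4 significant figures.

985.7 s

Unsteady balance on liquid volume: A dh/dt = −0.002667 √h.
∫ h^(−1/2) dh = −(0.002667/A) ∫ dt, giving 2√h = 2√h₀ − (0.002667/A) t.
Set h = 0: 2√h₀ = (0.002667/A) t_empty ⇒ t_empty = 2A√h₀/0.002667.
t_empty = 2·0.8481·√2.402/0.002667 = 1.69620·1.54984/0.002667 = 985.690 s.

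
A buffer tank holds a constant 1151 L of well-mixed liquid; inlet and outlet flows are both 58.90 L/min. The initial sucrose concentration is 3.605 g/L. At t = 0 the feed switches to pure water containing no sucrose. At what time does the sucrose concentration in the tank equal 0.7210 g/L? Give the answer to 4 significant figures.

Species balance: V dC/dt = Q(C_in − C) ⇒ τ = V/Q = 19.5416 min.
C(t) = C_in + (C₀ − C_in) e^(−t/τ). Set C = 0.7210 and solve for t:
e^(−t/τ) = (C − C_in)/(C₀ − C_in) = (0.7210 − 0)/(3.605 − 0) = 0.200000
t = −τ ln(…) = 19.5416 × 1.60944 = 31.4510 min.

31.45 min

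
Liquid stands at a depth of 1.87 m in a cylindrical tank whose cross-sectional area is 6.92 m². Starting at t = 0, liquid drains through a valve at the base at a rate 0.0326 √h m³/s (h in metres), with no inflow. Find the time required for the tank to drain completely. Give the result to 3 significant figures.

581 s

Volume balance on the tank: A dh/dt = −0.0326 √h.
Separate and integrate: 2(√h − √h₀) = −(0.0326/A) t.
Tank is empty when √h = 0: t_empty = 2A√h₀/0.0326.
t_empty = 2·6.92·√1.87/0.0326 = 13.840·1.3675/0.0326 = 580.55 s.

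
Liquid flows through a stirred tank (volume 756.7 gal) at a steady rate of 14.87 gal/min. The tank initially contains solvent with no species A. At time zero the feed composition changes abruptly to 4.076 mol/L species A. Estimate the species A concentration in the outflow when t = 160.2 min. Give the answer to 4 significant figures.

3.901 mol/L

Accumulation = in − out for the solute gives V dC/dt = Q(C_in − C).
Time constant τ = V/Q = 756.7/14.87 = 50.8877 min.
This is linear first-order; C(t) = C_in + (C₀ − C_in) e^(−t/τ).
C(160.2) = 4.076 + (0 − 4.076)·e^(−160.2/50.8877) = 4.076 + (-4.07600)·0.0429332 = 3.90100 mol/L.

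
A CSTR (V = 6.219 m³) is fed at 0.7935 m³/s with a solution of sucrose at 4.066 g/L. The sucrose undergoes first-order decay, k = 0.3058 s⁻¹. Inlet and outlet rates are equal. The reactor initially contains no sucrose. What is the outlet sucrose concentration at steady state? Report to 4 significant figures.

V dC/dt = Q(C_in − C) − k V C.
Steady state (dC/dt = 0): C_ss = Q C_in/(Q + kV) = C_in/(1 + kV/Q).
C_ss = 0.7935·4.066/(0.7935 + 0.3058·6.219) = 3.22637/2.69527 = 1.19705 g/L.

1.197 g/L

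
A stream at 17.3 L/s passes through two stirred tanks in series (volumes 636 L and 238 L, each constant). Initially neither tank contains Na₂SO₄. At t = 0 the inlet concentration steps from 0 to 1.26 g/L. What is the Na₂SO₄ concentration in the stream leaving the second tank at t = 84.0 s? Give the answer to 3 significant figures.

Each tank obeys Vᵢ dCᵢ/dt = Q(Cᵢ₋₁ − Cᵢ), so τᵢ = Vᵢ/Q.
τ₁ = 636/17.3 = 36.763 s; τ₂ = 238/17.3 = 13.757 s.
Tank 1: C₁ = C_in(1 − e^(−t/τ₁)). Tank 2 (τ₁ ≠ τ₂): C₂ = C_in[1 − (τ₁ e^(−t/τ₁) − τ₂ e^(−t/τ₂))/(τ₁ − τ₂)].
At t = 84.0: e^(−t/τ₁) = 0.10178, e^(−t/τ₂) = 0.0022297.
C₂ = 1.26·[1 − (36.763·0.10178 − 13.757·0.0022297)/(23.006)] = 1.26·0.83868 = 1.0567 g/L.

1.06 g/L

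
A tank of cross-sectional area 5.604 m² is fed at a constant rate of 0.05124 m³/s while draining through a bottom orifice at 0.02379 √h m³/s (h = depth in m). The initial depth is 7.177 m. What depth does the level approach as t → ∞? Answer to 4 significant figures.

Unsteady balance on liquid volume: A dh/dt = Q_in − 0.02379 √h. At steady state dh/dt = 0:
Q_in = 0.02379 √h_ss ⇒ √h_ss = 0.05124/0.02379 = 2.15385.
h_ss = 2.15385² = 4.63905 m. (Since h₀ = 7.177 m > h_ss, the level will fall toward this value.)

4.639 m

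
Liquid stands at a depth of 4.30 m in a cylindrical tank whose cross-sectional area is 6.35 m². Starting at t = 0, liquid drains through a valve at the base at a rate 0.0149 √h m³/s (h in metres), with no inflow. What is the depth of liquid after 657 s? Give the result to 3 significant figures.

1.70 m

Volume balance on the tank: A dh/dt = −0.0149 √h.
This is separable: 2 d(√h)/dt = −0.0149/A, so √h = √h₀ − (0.0149/(2A)) t.
√h = √4.30 − 0.0149·657/(2·6.35) = 2.0736 − 0.77081 = 1.3028.
h = 1.3028² = 1.6974 m.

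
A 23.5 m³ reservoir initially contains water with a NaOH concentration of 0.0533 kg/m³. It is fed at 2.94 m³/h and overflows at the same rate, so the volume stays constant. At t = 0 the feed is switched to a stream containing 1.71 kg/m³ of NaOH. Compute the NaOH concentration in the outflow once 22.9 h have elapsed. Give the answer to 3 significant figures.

1.62 kg/m³

Mass balance on the solute (V constant): V dC/dt = Q(C_in − C).
So dC/dt = (C_in − C)/τ with τ = V/Q = 23.5/2.94 = 7.9932 h.
Integrating: C(t) = C_in + (C₀ − C_in) e^(−t/τ).
C(22.9) = 1.71 + (0.0533 − 1.71)·e^(−22.9/7.9932) = 1.71 + (-1.6567)·0.056987 = 1.6156 kg/m³.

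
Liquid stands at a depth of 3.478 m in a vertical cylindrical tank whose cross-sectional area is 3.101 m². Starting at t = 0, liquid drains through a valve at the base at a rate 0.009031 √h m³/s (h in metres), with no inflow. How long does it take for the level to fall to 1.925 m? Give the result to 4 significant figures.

A dh/dt = −Q_out = −0.009031 √h.
Separate and integrate: 2(√h − √h₀) = −(0.009031/A) t.
t = 2A(√h₀ − √h)/0.009031 = 2·3.101·(√3.478 − √1.925)/0.009031
  = 6.20200 × (1.86494 − 1.38744) / 0.009031 = 327.918 s.

327.9 s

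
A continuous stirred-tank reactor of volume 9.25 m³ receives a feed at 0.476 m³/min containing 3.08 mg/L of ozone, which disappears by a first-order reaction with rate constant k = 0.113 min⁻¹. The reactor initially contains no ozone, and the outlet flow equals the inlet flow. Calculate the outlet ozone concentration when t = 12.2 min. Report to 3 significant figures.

Accumulation = in − out − consumed: V dC/dt = Q C_in − Q C − k V C.
This is linear with rate a = Q/V + k = 0.16446 min⁻¹.
C_ss = Q C_in/(Q + kV) = 0.96373 mg/L; C(t) = C_ss + (C₀ − C_ss) e^(−a t).
C(12.2) = 0.96373 + (-0.96373)·e^(−0.16446·12.2) = 0.96373 + (-0.96373)·0.13447 = 0.83414 mg/L.

0.834 mg/L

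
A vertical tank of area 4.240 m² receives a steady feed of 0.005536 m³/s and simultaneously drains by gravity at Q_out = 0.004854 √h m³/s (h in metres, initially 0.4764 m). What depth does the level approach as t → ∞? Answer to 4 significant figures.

Accumulation of liquid (constant cross-section A): A dh/dt = Q_in − 0.004854 √h. At steady state dh/dt = 0:
Q_in = 0.004854 √h_ss ⇒ √h_ss = 0.005536/0.004854 = 1.14050.
h_ss = 1.14050² = 1.30075 m. (Since h₀ = 0.4764 m < h_ss, the level will rise toward this value.)

1.301 m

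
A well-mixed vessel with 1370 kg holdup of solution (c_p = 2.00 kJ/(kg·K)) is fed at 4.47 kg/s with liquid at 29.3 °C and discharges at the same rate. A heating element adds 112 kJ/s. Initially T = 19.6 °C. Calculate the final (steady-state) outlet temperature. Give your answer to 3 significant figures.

First-law balance (no shaft work): M c_p dT/dt = ṁ c_p (T_in − T) + 112.
At steady state dT/dt = 0 ⇒ T_ss = T_in + Q̇/(ṁ c_p) = 29.3 + 112/(4.47·2.00) = 41.828 °C.

41.8 °C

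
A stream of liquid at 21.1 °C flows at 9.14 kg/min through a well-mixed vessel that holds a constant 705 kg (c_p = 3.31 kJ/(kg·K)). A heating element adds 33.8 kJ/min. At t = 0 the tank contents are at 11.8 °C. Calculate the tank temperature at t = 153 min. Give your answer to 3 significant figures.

Heat balance on the well-mixed liquid: M c_p dT/dt = ṁ c_p (T_in − T) + 33.8.
Rearrange: dT/dt = (T_ss − T)/τ with τ = M/ṁ = 77.133 min and T_ss = T_in + Q̇/(ṁ c_p) = 22.217 °C.
Solution: T(t) = T_ss + (T₀ − T_ss) e^(−t/τ).
T(153) = 22.217 + (-10.417)·e^(−153/77.133) = 22.217 + (-10.417)·0.13758 = 20.784 °C.

20.8 °C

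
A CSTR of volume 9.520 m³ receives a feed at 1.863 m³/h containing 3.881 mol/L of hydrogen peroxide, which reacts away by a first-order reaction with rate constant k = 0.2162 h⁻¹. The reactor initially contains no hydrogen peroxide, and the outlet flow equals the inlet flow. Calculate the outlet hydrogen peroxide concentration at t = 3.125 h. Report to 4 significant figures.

Accumulation = in − out − consumed: V dC/dt = Q C_in − Q C − k V C.
This is linear with rate a = Q/V + k = 0.411893 h⁻¹.
C_ss = Q C_in/(Q + kV) = 1.84389 mol/L; C(t) = C_ss + (C₀ − C_ss) e^(−a t).
C(3.125) = 1.84389 + (-1.84389)·e^(−0.411893·3.125) = 1.84389 + (-1.84389)·0.276052 = 1.33488 mol/L.

1.335 mol/L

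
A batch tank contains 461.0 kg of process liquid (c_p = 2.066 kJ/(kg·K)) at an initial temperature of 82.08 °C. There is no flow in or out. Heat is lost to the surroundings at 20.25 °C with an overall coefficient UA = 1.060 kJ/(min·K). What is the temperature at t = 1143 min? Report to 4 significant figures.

37.58 °C

Lumped-capacitance energy balance: M c_p dT/dt = UA(T_amb − T).
dT/dt = (T_ss − T)/τ with T_ss = T_amb = 20.2500 °C, τ = M c_p/UA = 461.0·2.066/1.060 = 898.515 min.
Solution: T(t) = T_ss + (T₀ − T_ss) e^(−t/τ).
T(1143) = 20.2500 + (61.8300)·0.280243 = 37.5774 °C.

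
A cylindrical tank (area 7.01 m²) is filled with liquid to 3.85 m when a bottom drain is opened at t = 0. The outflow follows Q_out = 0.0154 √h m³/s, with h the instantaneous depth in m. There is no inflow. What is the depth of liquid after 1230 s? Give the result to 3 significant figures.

Volume balance on the tank: A dh/dt = −0.0154 √h.
Separate and integrate: 2(√h − √h₀) = −(0.0154/A) t.
√h = √3.85 − 0.0154·1230/(2·7.01) = 1.9621 − 1.3511 = 0.61107.
h = 0.61107² = 0.37341 m.

0.373 m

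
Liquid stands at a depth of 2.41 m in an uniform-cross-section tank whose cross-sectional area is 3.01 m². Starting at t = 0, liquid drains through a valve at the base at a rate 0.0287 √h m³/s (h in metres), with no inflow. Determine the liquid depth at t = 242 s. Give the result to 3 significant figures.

0.159 m

Mass balance (ρ constant): A dh/dt = −0.0287 √h.
This is separable: 2 d(√h)/dt = −0.0287/A, so √h = √h₀ − (0.0287/(2A)) t.
√h = √2.41 − 0.0287·242/(2·3.01) = 1.5524 − 1.1537 = 0.39870.
h = 0.39870² = 0.15896 m.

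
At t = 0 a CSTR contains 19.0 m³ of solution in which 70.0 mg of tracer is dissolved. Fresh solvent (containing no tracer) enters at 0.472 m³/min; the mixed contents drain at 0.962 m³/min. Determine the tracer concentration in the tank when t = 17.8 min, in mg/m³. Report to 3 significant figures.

Total volume: dV/dt = Q_in − Q_out = -0.49000 m³/min, so V(t) = 19.0 − 0.49000 t and V(17.8) = 10.278 m³.
No tracer enters, so dm/dt = −Q_out · (m/V).
Separate: dm/m = −Q_out dt/V(t) ⇒ ln(m/m₀) = −(Q_out/(Q_in−Q_out)) ln(V/V₀).
m = m₀ (V₀/V)^(Q_out/(Q_in−Q_out)) = 70.0 × (19.0/10.278)^(-1.9633) = 20.951 mg.
C = m/V = 20.951/10.278 = 2.0385 mg/m³.

2.04 mg/m³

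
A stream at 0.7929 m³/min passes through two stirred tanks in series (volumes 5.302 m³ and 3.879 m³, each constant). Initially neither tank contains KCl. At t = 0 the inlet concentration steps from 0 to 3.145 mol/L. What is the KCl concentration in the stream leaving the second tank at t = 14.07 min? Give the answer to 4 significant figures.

2.199 mol/L

Species balance on tank i: dCᵢ/dt = (Cᵢ₋₁ − Cᵢ)/τᵢ with τᵢ = Vᵢ/Q.
τ₁ = 5.302/0.7929 = 6.68685 min; τ₂ = 3.879/0.7929 = 4.89217 min.
Tank 1: C₁ = C_in(1 − e^(−t/τ₁)). Tank 2 (τ₁ ≠ τ₂): C₂ = C_in[1 − (τ₁ e^(−t/τ₁) − τ₂ e^(−t/τ₂))/(τ₁ − τ₂)].
At t = 14.07: e^(−t/τ₁) = 0.121952, e^(−t/τ₂) = 0.0563583.
C₂ = 3.145·[1 − (6.68685·0.121952 − 4.89217·0.0563583)/(1.79468)] = 3.145·0.699246 = 2.19913 mol/L.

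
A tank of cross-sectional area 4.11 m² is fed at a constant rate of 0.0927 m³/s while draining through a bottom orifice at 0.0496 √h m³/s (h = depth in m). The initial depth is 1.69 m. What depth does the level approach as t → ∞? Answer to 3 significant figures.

3.49 m

Level balance: A dh/dt = 0.0927 − 0.0496 √h. Setting dh/dt = 0:
Q_in = 0.0496 √h_ss ⇒ √h_ss = 0.0927/0.0496 = 1.8690.
h_ss = 1.8690² = 3.4930 m. (Since h₀ = 1.69 m < h_ss, the level will rise toward this value.)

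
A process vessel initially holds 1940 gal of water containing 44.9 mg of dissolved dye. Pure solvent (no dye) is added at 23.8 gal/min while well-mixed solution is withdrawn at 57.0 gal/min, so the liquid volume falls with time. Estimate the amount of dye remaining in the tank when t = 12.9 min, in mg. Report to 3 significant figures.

29.3 mg

Let m(t) be the amount of dye. Volume: V(t) = V₀ + (Q_in − Q_out) t = 1940 − 33.200 t; V(12.9) = 1511.7 gal.
Solute balance: dm/dt = 0 − Q_out C = −Q_out m/V(t).
Separate: dm/m = −Q_out dt/V(t) ⇒ ln(m/m₀) = −(Q_out/(Q_in−Q_out)) ln(V/V₀).
m = m₀ (V₀/V)^(Q_out/(Q_in−Q_out)) = 44.9 × (1940/1511.7)^(-1.7169) = 29.259 mg.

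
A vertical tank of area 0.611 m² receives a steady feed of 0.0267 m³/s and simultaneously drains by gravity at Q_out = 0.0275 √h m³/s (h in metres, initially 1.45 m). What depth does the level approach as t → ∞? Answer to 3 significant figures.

0.943 m

A dh/dt = Q_in − 0.0275 √h. Steady state requires inflow = outflow:
Q_in = 0.0275 √h_ss ⇒ √h_ss = 0.0267/0.0275 = 0.97091.
h_ss = 0.97091² = 0.94266 m. (Since h₀ = 1.45 m > h_ss, the level will fall toward this value.)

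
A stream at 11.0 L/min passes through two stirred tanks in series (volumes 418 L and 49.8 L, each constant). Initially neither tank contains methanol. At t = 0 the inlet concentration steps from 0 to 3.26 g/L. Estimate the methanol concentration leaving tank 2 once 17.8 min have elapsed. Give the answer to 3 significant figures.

0.952 g/L

Species balance on tank i: dCᵢ/dt = (Cᵢ₋₁ − Cᵢ)/τᵢ with τᵢ = Vᵢ/Q.
τ₁ = 418/11.0 = 38.000 min; τ₂ = 49.8/11.0 = 4.5273 min.
Solving the cascade with C₁(0)=C₂(0)=0 gives C₂(t) = C_in[1 − (τ₁ e^(−t/τ₁) − τ₂ e^(−t/τ₂))/(τ₁ − τ₂)].
At t = 17.8: e^(−t/τ₁) = 0.62599, e^(−t/τ₂) = 0.019610.
C₂ = 3.26·[1 − (38.000·0.62599 − 4.5273·0.019610)/(33.473)] = 3.26·0.29200 = 0.95191 g/L.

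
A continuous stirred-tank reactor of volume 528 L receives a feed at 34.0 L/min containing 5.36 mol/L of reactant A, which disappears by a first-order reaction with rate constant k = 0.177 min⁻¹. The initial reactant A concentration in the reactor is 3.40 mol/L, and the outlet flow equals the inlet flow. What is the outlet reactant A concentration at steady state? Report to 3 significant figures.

1.43 mol/L

Species balance: V dC/dt = Q C_in − Q C − k V C.
At steady state: 0 = Q C_in − (Q + kV) C_ss, so C_ss = Q C_in/(Q + kV).
C_ss = 34.0·5.36/(34.0 + 0.177·528) = 182.24/127.46 = 1.4298 mol/L.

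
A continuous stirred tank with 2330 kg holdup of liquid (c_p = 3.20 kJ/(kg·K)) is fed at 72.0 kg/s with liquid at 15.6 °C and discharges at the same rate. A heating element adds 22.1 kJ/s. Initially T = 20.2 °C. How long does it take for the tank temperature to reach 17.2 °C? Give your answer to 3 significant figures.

35.5 s

First-law balance (no shaft work): M c_p dT/dt = ṁ c_p (T_in − T) + 22.1.
τ = M/ṁ = 32.361 s; T_ss = T_in + Q̇/(ṁ c_p) = 15.696 °C.
T(t) = T_ss + (T₀ − T_ss) e^(−t/τ). Set T = 17.2:
e^(−t/τ) = (17.2 − 15.696)/(20.2 − 15.696) = 0.33394
t = −32.361 · ln(0.33394) = 35.494 s.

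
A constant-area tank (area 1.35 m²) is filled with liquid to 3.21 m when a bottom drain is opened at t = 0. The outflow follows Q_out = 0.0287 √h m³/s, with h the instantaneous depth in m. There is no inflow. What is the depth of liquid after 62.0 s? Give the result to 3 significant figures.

Mass balance (ρ constant): A dh/dt = −0.0287 √h.
∫ h^(−1/2) dh = −(0.0287/A) ∫ dt, giving 2√h = 2√h₀ − (0.0287/A) t.
√h = √3.21 − 0.0287·62.0/(2·1.35) = 1.7916 − 0.65904 = 1.1326.
h = 1.1326² = 1.2828 m.

1.28 m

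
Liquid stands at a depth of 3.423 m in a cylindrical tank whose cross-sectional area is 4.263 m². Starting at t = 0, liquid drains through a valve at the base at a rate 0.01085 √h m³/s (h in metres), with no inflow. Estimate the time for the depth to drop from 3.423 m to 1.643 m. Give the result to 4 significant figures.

446.6 s

With no inflow, A dh/dt = −0.01085 √h.
This is separable: 2 d(√h)/dt = −0.01085/A, so √h = √h₀ − (0.01085/(2A)) t.
t = 2A(√h₀ − √h)/0.01085 = 2·4.263·(√3.423 − √1.643)/0.01085
  = 8.52600 × (1.85014 − 1.28180) / 0.01085 = 446.605 s.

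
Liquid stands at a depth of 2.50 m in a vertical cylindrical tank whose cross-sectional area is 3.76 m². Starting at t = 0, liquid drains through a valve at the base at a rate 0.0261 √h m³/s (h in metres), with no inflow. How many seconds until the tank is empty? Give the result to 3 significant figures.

456 s

With no inflow, A dh/dt = −0.0261 √h.
∫ h^(−1/2) dh = −(0.0261/A) ∫ dt, giving 2√h = 2√h₀ − (0.0261/A) t.
Set h = 0: 2√h₀ = (0.0261/A) t_empty ⇒ t_empty = 2A√h₀/0.0261.
t_empty = 2·3.76·√2.50/0.0261 = 7.5200·1.5811/0.0261 = 455.56 s.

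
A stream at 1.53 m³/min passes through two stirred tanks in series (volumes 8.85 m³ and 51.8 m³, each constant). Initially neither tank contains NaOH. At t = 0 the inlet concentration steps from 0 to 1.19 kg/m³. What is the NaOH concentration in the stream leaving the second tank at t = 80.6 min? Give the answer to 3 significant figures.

Time constants: τᵢ = Vᵢ/Q for each well-mixed tank.
τ₁ = 8.85/1.53 = 5.7843 min; τ₂ = 51.8/1.53 = 33.856 min.
Tank 1: C₁ = C_in(1 − e^(−t/τ₁)). Tank 2 (τ₁ ≠ τ₂): C₂ = C_in[1 − (τ₁ e^(−t/τ₁) − τ₂ e^(−t/τ₂))/(τ₁ − τ₂)].
At t = 80.6: e^(−t/τ₁) = 8.8805e-07, e^(−t/τ₂) = 0.092490.
C₂ = 1.19·[1 − (5.7843·8.8805e-07 − 33.856·0.092490)/(-28.072)] = 1.19·0.88845 = 1.0573 kg/m³.

1.06 kg/m³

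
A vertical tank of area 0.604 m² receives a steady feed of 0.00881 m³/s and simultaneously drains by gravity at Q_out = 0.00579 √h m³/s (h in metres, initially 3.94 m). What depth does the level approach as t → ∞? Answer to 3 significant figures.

A dh/dt = Q_in − 0.00579 √h. Steady state requires inflow = outflow:
Q_in = 0.00579 √h_ss ⇒ √h_ss = 0.00881/0.00579 = 1.5216.
h_ss = 1.5216² = 2.3152 m. (Since h₀ = 3.94 m > h_ss, the level will fall toward this value.)

2.32 m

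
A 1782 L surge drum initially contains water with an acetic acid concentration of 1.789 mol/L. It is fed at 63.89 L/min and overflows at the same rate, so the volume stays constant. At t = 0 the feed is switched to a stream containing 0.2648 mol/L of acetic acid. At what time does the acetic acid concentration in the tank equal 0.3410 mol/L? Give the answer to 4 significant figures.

Unsteady species balance (constant V, well mixed): V dC/dt = Q(C_in − C), so τ = V/Q = 27.8917 min.
C(t) = C_in + (C₀ − C_in) e^(−t/τ). Set C = 0.3410 and solve for t:
e^(−t/τ) = (C − C_in)/(C₀ − C_in) = (0.3410 − 0.2648)/(1.789 − 0.2648) = 0.0499934
t = −τ ln(…) = 27.8917 × 2.99586 = 83.5597 min.

83.56 min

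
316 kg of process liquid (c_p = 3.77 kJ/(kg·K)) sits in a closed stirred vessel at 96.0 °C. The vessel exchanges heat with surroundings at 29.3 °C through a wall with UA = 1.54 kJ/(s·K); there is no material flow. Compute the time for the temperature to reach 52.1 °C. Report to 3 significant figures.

Lumped-capacitance energy balance: M c_p dT/dt = UA(T_amb − T).
τ = M c_p/UA = 773.58 s; T_ss = T_amb = 29.300 °C.
T(t) = T_ss + (T₀ − T_ss)e^(−t/τ); set T = 52.1:
t = −τ ln[(T − T_ss)/(T₀ − T_ss)] = −773.58 · ln(0.34183) = 830.40 s.

830 s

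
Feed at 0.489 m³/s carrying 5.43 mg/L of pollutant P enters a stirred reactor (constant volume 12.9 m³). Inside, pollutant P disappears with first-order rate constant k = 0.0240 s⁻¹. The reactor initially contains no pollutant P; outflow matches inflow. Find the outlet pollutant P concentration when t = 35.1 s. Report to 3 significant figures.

2.95 mg/L

Species balance: V dC/dt = Q C_in − Q C − k V C.
This is linear with rate a = Q/V + k = 0.061907 s⁻¹.
C_ss = Q C_in/(Q + kV) = 3.3249 mg/L; C(t) = C_ss + (C₀ − C_ss) e^(−a t).
C(35.1) = 3.3249 + (-3.3249)·e^(−0.061907·35.1) = 3.3249 + (-3.3249)·0.11384 = 2.9464 mg/L.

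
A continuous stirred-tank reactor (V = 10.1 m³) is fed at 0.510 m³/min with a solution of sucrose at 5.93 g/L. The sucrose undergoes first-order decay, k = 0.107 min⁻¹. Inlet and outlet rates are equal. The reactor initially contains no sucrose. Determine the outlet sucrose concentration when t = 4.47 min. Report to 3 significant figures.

V dC/dt = Q(C_in − C) − k V C.
This is linear with rate a = Q/V + k = 0.15750 min⁻¹.
C_ss = Q C_in/(Q + kV) = 1.9012 g/L; C(t) = C_ss + (C₀ − C_ss) e^(−a t).
C(4.47) = 1.9012 + (-1.9012)·e^(−0.15750·4.47) = 1.9012 + (-1.9012)·0.49460 = 0.96088 g/L.

0.961 g/L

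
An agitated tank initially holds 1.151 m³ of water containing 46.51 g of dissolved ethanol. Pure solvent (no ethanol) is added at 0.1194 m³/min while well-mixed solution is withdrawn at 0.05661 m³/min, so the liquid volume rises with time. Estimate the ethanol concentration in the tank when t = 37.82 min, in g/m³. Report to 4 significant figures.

4.808 g/m³

Total volume: dV/dt = Q_in − Q_out = 0.0627900 m³/min, so V(t) = 1.151 + 0.0627900 t and V(37.82) = 3.52572 m³.
Species balance (pure solvent in): dm/dt = −Q_out · m/V(t).
Separate: dm/m = −Q_out dt/V(t) ⇒ ln(m/m₀) = −(Q_out/(Q_in−Q_out)) ln(V/V₀).
m = m₀ (V₀/V)^(Q_out/(Q_in−Q_out)) = 46.51 × (1.151/3.52572)^(0.901577) = 16.9522 g.
C = m/V = 16.9522/3.52572 = 4.80814 g/m³.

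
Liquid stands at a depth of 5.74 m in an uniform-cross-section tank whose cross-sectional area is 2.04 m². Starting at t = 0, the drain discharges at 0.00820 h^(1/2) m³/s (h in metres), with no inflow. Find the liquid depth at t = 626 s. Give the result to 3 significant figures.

1.29 m

With no inflow, A dh/dt = −0.00820 √h.
∫ h^(−1/2) dh = −(0.00820/A) ∫ dt, giving 2√h = 2√h₀ − (0.00820/A) t.
√h = √5.74 − 0.00820·626/(2·2.04) = 2.3958 − 1.2581 = 1.1377.
h = 1.1377² = 1.2943 m.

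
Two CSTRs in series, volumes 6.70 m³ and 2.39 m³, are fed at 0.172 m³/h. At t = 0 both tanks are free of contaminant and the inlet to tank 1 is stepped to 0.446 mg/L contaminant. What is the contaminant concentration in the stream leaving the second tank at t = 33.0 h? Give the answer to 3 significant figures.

Species balance on tank i: dCᵢ/dt = (Cᵢ₋₁ − Cᵢ)/τᵢ with τᵢ = Vᵢ/Q.
τ₁ = 6.70/0.172 = 38.953 h; τ₂ = 2.39/0.172 = 13.895 h.
Solving the cascade with C₁(0)=C₂(0)=0 gives C₂(t) = C_in[1 − (τ₁ e^(−t/τ₁) − τ₂ e^(−t/τ₂))/(τ₁ − τ₂)].
At t = 33.0: e^(−t/τ₁) = 0.42863, e^(−t/τ₂) = 0.093024.
C₂ = 0.446·[1 − (38.953·0.42863 − 13.895·0.093024)/(25.058)] = 0.446·0.38527 = 0.17183 mg/L.

0.172 mg/L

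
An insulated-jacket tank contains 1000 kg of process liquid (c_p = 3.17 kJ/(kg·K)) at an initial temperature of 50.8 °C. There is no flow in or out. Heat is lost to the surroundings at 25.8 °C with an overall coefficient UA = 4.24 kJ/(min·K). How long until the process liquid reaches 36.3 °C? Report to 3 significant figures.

Lumped-capacitance energy balance: M c_p dT/dt = UA(T_amb − T).
τ = M c_p/UA = 747.64 min; T_ss = T_amb = 25.800 °C.
T(t) = T_ss + (T₀ − T_ss)e^(−t/τ); set T = 36.3:
t = −τ ln[(T − T_ss)/(T₀ − T_ss)] = −747.64 · ln(0.42000) = 648.58 min.

649 min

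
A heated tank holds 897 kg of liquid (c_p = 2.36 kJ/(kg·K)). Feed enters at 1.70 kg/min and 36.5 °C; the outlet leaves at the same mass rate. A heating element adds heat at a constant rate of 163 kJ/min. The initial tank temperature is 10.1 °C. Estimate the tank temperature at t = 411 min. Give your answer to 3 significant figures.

46.4 °C

Heat balance on the well-mixed liquid: M c_p dT/dt = ṁ c_p (T_in − T) + 163.
Rearrange: dT/dt = (T_ss − T)/τ with τ = M/ṁ = 527.65 min and T_ss = T_in + Q̇/(ṁ c_p) = 77.128 °C.
T approaches T_ss exponentially: T(t) = T_ss + (T₀ − T_ss) e^(−t/τ).
T(411) = 77.128 + (-67.028)·e^(−411/527.65) = 77.128 + (-67.028)·0.45890 = 46.369 °C.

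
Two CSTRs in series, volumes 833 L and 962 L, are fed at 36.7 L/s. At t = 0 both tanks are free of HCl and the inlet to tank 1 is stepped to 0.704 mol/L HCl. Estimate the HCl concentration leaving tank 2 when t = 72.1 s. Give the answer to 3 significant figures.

Each tank obeys Vᵢ dCᵢ/dt = Q(Cᵢ₋₁ − Cᵢ), so τᵢ = Vᵢ/Q.
τ₁ = 833/36.7 = 22.698 s; τ₂ = 962/36.7 = 26.213 s.
Tank 1: C₁ = C_in(1 − e^(−t/τ₁)). Tank 2 (τ₁ ≠ τ₂): C₂ = C_in[1 − (τ₁ e^(−t/τ₁) − τ₂ e^(−t/τ₂))/(τ₁ − τ₂)].
At t = 72.1: e^(−t/τ₁) = 0.041729, e^(−t/τ₂) = 0.063890.
C₂ = 0.704·[1 − (22.698·0.041729 − 26.213·0.063890)/(-3.5150)] = 0.704·0.79301 = 0.55828 mol/L.

0.558 mol/L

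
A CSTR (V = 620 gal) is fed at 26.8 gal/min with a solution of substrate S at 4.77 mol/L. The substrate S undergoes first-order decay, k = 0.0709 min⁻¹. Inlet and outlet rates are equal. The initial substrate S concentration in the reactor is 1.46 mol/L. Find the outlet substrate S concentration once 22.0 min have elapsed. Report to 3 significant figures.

1.78 mol/L

Accumulation = in − out − consumed: V dC/dt = Q C_in − Q C − k V C.
dC/dt = (Q/V) C_in − (Q/V + k) C; effective rate a = Q/V + k = 0.043226 + 0.0709 = 0.11413 min⁻¹.
C_ss = Q C_in/(Q + kV) = 1.8067 mol/L; C(t) = C_ss + (C₀ − C_ss) e^(−a t).
C(22.0) = 1.8067 + (-0.34666)·e^(−0.11413·22.0) = 1.8067 + (-0.34666)·0.081206 = 1.7785 mol/L.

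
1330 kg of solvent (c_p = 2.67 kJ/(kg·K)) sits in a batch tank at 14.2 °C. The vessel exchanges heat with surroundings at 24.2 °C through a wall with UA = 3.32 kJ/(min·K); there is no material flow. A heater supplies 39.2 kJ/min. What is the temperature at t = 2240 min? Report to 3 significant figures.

33.3 °C

Lumped-capacitance energy balance: M c_p dT/dt = UA(T_amb − T) + Q̇.
dT/dt = (T_ss − T)/τ with T_ss = T_amb + Q̇/UA = 24.2 + 39.2/3.32 = 36.007 °C, τ = M c_p/UA = 1330·2.67/3.32 = 1069.6 min.
T approaches T_ss exponentially: T(t) = T_ss + (T₀ − T_ss) e^(−t/τ).
T(2240) = 36.007 + (-21.807)·0.12317 = 33.321 °C.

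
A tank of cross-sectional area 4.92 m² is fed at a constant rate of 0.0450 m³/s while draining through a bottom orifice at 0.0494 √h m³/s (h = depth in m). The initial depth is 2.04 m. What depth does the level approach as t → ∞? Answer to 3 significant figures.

A dh/dt = Q_in − 0.0494 √h. Steady state requires inflow = outflow:
Q_in = 0.0494 √h_ss ⇒ √h_ss = 0.0450/0.0494 = 0.91093.
h_ss = 0.91093² = 0.82980 m. (Since h₀ = 2.04 m > h_ss, the level will fall toward this value.)

0.830 m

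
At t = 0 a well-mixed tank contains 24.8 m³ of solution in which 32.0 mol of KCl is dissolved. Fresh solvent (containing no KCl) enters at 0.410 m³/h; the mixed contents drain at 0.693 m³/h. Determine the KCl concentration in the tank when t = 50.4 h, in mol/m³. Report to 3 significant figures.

0.373 mol/m³

Total volume: dV/dt = Q_in − Q_out = -0.28300 m³/h, so V(t) = 24.8 − 0.28300 t and V(50.4) = 10.537 m³.
No KCl enters, so dm/dt = −Q_out · (m/V).
dm/m = −Q_out dt/(V₀ − 0.28300 t); integrating gives ln(m/m₀) = −(Q_out/(Q_in−Q_out)) ln(V/V₀).
m = m₀ (V₀/V)^(Q_out/(Q_in−Q_out)) = 32.0 × (24.8/10.537)^(-2.4488) = 3.9340 mol.
C = m/V = 3.9340/10.537 = 0.37336 mol/m³.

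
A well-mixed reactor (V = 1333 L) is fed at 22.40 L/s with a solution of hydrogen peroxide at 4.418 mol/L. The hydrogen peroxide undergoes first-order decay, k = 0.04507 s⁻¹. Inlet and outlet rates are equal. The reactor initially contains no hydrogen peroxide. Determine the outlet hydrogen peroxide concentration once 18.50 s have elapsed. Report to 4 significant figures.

0.8179 mol/L

Accumulation = in − out − consumed: V dC/dt = Q C_in − Q C − k V C.
This is linear with rate a = Q/V + k = 0.0618742 s⁻¹.
C_ss = Q C_in/(Q + kV) = 1.19987 mol/L; C(t) = C_ss + (C₀ − C_ss) e^(−a t).
C(18.50) = 1.19987 + (-1.19987)·e^(−0.0618742·18.50) = 1.19987 + (-1.19987)·0.318328 = 0.817917 mol/L.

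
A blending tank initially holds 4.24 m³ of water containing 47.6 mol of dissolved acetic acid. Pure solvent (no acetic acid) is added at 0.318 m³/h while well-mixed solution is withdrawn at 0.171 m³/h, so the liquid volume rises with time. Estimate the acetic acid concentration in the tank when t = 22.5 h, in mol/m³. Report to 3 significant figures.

Total volume: dV/dt = Q_in − Q_out = 0.14700 m³/h, so V(t) = 4.24 + 0.14700 t and V(22.5) = 7.5475 m³.
Solute balance: dm/dt = 0 − Q_out C = −Q_out m/V(t).
Separate: dm/m = −Q_out dt/V(t) ⇒ ln(m/m₀) = −(Q_out/(Q_in−Q_out)) ln(V/V₀).
m = m₀ (V₀/V)^(Q_out/(Q_in−Q_out)) = 47.6 × (4.24/7.5475)^(1.1633) = 24.338 mol.
C = m/V = 24.338/7.5475 = 3.2246 mol/m³.

3.22 mol/m³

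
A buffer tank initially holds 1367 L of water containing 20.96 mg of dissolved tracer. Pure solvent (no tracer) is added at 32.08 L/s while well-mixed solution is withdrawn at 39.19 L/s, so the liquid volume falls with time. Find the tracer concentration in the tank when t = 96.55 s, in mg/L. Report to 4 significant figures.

Let m(t) be the amount of tracer. Volume: V(t) = V₀ + (Q_in − Q_out) t = 1367 − 7.11000 t; V(96.55) = 680.530 L.
No tracer enters, so dm/dt = −Q_out · (m/V).
Separate: dm/m = −Q_out dt/V(t) ⇒ ln(m/m₀) = −(Q_out/(Q_in−Q_out)) ln(V/V₀).
m = m₀ (V₀/V)^(Q_out/(Q_in−Q_out)) = 20.96 × (1367/680.530)^(-5.51195) = 0.448437 mg.
C = m/V = 0.448437/680.530 = 0.000658953 mg/L.

0.0006590 mg/L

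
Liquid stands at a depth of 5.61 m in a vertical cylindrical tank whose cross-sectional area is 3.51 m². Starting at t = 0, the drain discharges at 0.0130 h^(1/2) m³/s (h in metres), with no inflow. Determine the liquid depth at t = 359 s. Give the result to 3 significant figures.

With no inflow, A dh/dt = −0.0130 √h.
Separate and integrate: 2(√h − √h₀) = −(0.0130/A) t.
√h = √5.61 − 0.0130·359/(2·3.51) = 2.3685 − 0.66481 = 1.7037.
h = 1.7037² = 2.9027 m.

2.90 m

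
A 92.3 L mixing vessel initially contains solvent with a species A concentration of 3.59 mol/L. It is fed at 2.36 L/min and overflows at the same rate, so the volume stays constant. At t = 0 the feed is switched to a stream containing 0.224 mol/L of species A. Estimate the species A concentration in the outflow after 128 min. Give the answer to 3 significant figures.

0.352 mol/L

Mass balance on the solute (V constant): V dC/dt = Q(C_in − C).
So dC/dt = (C_in − C)/τ with τ = V/Q = 92.3/2.36 = 39.110 min.
Integrating: C(t) = C_in + (C₀ − C_in) e^(−t/τ).
C(128) = 0.224 + (3.59 − 0.224)·e^(−128/39.110) = 0.224 + (3.3660)·0.037900 = 0.35157 mol/L.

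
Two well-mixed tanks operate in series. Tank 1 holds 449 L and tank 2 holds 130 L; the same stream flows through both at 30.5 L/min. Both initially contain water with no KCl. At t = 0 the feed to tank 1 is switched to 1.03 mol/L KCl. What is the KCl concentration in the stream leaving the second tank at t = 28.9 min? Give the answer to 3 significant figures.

0.827 mol/L

Each tank obeys Vᵢ dCᵢ/dt = Q(Cᵢ₋₁ − Cᵢ), so τᵢ = Vᵢ/Q.
τ₁ = 449/30.5 = 14.721 min; τ₂ = 130/30.5 = 4.2623 min.
Tank 1: C₁ = C_in(1 − e^(−t/τ₁)). Tank 2 (τ₁ ≠ τ₂): C₂ = C_in[1 − (τ₁ e^(−t/τ₁) − τ₂ e^(−t/τ₂))/(τ₁ − τ₂)].
At t = 28.9: e^(−t/τ₁) = 0.14042, e^(−t/τ₂) = 0.0011358.
C₂ = 1.03·[1 − (14.721·0.14042 − 4.2623·0.0011358)/(10.459)] = 1.03·0.80282 = 0.82691 mol/L.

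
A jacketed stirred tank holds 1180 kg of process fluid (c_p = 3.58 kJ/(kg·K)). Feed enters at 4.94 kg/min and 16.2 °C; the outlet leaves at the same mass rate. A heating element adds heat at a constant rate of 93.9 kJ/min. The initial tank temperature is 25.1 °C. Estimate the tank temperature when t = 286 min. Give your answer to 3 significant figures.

M c_p dT/dt = ṁ c_p (T_in − T) + Q̇.
Rearrange: dT/dt = (T_ss − T)/τ with τ = M/ṁ = 238.87 min and T_ss = T_in + Q̇/(ṁ c_p) = 21.510 °C.
Integrating: T(t) = T_ss + (T₀ − T_ss) e^(−t/τ).
T(286) = 21.510 + (3.5905)·e^(−286/238.87) = 21.510 + (3.5905)·0.30200 = 22.594 °C.

22.6 °C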